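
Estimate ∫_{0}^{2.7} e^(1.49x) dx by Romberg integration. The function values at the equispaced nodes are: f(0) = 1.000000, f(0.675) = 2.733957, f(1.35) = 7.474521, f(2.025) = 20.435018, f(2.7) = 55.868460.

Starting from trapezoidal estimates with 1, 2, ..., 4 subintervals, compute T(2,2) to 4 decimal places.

36.8754

T(0,0) (trapezoid, 1 panel, h=2.7000): 76.772421
T(1,0) (trapezoid, 2 panels, h=1.3500): 48.476814
T(2,0) (trapezoid, 4 panels, h=0.6750): 39.877465
T(1,1) = 48.476814 + (48.476814 − 76.772421)/3 = 39.044945
T(2,1) = 39.877465 + (39.877465 − 48.476814)/3 = 37.011015
T(2,2) = 37.011015 + (37.011015 − 39.044945)/15 = 36.875420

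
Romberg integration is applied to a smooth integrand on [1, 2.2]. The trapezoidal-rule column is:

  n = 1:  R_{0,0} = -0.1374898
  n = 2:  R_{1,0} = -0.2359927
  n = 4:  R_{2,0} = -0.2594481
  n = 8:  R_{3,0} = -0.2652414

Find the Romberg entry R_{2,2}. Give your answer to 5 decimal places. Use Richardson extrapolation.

Richardson extrapolation on the trapezoidal column (denominator 4−1=3):
R_{1,1} = -0.2359927 + (-0.2359927 − (-0.1374898))/3 = -0.2688270
R_{2,1} = (4·(-0.2594481) − (-0.2359927)) / 3 = -0.2672666
R_{2,2} = -0.2672666 + (-0.2672666 − (-0.2688270))/15 = -0.2671626

-0.26716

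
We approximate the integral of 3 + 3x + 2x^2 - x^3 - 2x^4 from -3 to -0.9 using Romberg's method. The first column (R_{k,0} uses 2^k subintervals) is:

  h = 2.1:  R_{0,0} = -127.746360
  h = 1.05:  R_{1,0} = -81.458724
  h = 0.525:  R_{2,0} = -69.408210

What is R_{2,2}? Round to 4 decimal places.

Richardson extrapolation on the trapezoidal column (denominator 4−1=3):
R_{1,1} = (4·(-81.458724) − (-127.746360)) / 3 = -66.029512
R_{2,1} = (4·(-69.408210) − (-81.458724)) / 3 = -65.391372
R_{2,2} = (16·(-65.391372) − (-66.029512)) / 15 = -65.348829

-65.3488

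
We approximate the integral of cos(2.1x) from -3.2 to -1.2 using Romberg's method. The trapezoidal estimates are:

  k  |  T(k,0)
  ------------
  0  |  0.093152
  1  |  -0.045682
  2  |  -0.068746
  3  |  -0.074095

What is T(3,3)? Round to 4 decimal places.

T(1,1) = (4·(-0.045682) − 0.093152) / 3 = -0.091960
T(2,1) = -0.068746 + (-0.068746 − (-0.045682))/3 = -0.076434
T(3,1) = (4·(-0.074095) − (-0.068746)) / 3 = -0.075878
T(2,2) = (16·(-0.076434) − (-0.091960)) / 15 = -0.075399
T(3,2) = (16·(-0.075878) − (-0.076434)) / 15 = -0.075841
T(3,3) = -0.075841 + (-0.075841 − (-0.075399))/63 = -0.075848

-0.0758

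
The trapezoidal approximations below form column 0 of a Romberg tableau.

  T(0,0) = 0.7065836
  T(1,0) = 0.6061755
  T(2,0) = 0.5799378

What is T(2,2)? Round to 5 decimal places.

0.57109

T(1,1) = (4·0.6061755 − 0.7065836) / 3 = 0.5727061
T(2,1) = (4·0.5799378 − 0.6061755) / 3 = 0.5711919
T(2,2) = (16·0.5711919 − 0.5727061) / 15 = 0.5710910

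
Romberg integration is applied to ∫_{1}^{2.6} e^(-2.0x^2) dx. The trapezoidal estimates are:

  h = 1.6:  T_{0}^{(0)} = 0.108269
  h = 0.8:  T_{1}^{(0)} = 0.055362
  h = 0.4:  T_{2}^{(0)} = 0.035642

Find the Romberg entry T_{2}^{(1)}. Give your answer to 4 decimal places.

0.0291

Richardson extrapolation on the trapezoidal column (denominator 4−1=3):
T_{2}^{(1)} = 0.035642 + (0.035642 − 0.055362)/3 = 0.029069
(Column j=1 coincides with Simpson's rule on the same nodes.)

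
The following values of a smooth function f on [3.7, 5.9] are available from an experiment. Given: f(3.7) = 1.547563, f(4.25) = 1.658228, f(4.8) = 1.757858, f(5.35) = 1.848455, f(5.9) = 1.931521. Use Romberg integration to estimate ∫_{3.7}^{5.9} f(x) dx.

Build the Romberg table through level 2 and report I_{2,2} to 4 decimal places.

I_{0,0} (trapezoid, 1 panel, h=2.2000): 3.826992
I_{1,0} (trapezoid, 2 panels, h=1.1000): 3.847140
I_{2,0} (trapezoid, 4 panels, h=0.5500): 3.852246
I_{1,1} = 3.847140 + (3.847140 − 3.826992)/3 = 3.853856
I_{2,1} = 3.852246 + (3.852246 − 3.847140)/3 = 3.853948
I_{2,2} = 3.853948 + (3.853948 − 3.853856)/15 = 3.853954

3.8540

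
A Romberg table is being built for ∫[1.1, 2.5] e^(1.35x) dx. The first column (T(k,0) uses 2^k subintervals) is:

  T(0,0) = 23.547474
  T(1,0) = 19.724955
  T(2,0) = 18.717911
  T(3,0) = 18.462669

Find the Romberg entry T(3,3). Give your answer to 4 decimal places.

18.3773

T(1,1) = (4·19.724955 − 23.547474) / 3 = 18.450782
T(2,1) = 18.717911 + (18.717911 − 19.724955)/3 = 18.382230
T(3,1) = 18.462669 + (18.462669 − 18.717911)/3 = 18.377588
T(2,2) = 18.382230 + (18.382230 − 18.450782)/15 = 18.377660
T(3,2) = 18.377588 + (18.377588 − 18.382230)/15 = 18.377279
T(3,3) = (64·18.377279 − 18.377660) / 63 = 18.377273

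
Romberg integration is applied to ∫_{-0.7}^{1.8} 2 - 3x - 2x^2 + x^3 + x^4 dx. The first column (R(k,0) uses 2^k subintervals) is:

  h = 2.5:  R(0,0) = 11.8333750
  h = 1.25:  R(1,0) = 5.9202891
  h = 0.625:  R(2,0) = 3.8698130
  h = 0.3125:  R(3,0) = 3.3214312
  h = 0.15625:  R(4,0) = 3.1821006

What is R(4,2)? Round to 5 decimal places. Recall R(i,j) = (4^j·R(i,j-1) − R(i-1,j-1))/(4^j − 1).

3.13546

R(3,1) = 3.3214312 + (3.3214312 − 3.8698130)/3 = 3.1386373
R(4,1) = 3.1821006 + (3.1821006 − 3.3214312)/3 = 3.1356571
R(4,2) = (16·3.1356571 − 3.1386373) / 15 = 3.1354584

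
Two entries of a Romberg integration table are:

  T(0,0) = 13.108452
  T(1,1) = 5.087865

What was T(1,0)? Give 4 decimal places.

7.0930

From T(1,1) = (4·T(1,0) − T(0,0))/3, solve for T(1,0):
4·T(1,0) = 3·5.087865 + 13.108452 = 28.372047
T(1,0) = 7.093012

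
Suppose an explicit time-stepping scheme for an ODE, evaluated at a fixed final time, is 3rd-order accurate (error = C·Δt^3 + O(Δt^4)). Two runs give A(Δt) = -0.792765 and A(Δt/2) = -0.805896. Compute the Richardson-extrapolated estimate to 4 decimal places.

-0.8078

Extrapolated value = (8·A(Δt/2) − A(Δt)) / (8 − 1)
= (8·(-0.805896) − (-0.792765)) / 7
= -5.654403 / 7 = -0.807772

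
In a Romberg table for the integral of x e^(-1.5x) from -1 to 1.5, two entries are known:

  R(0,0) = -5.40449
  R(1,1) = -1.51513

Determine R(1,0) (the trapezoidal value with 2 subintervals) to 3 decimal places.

-2.487

From R(1,1) = (4·R(1,0) − R(0,0))/3, solve for R(1,0):
4·R(1,0) = 3·(-1.51513) + (-5.40449) = -9.94988
R(1,0) = -2.48747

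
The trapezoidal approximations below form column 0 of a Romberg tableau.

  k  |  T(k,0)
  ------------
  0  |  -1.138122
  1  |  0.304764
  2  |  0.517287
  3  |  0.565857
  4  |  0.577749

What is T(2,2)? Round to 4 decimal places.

0.5750

Richardson extrapolation on the trapezoidal column (denominator 4−1=3):
T(1,1) = (4·0.304764 − (-1.138122)) / 3 = 0.785726
T(2,1) = 0.517287 + (0.517287 − 0.304764)/3 = 0.588128
T(2,2) = (16·0.588128 − 0.785726) / 15 = 0.574955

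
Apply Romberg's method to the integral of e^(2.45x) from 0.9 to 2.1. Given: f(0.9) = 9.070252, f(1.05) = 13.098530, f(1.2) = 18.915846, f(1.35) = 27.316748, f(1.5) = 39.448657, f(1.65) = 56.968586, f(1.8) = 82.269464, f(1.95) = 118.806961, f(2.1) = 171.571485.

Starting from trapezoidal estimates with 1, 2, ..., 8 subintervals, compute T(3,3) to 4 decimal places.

66.3271

T(0,0) (trapezoid, 1 panel, h=1.2000): 108.385042
T(1,0) (trapezoid, 2 panels, h=0.6000): 77.861715
T(2,0) (trapezoid, 4 panels, h=0.3000): 69.286451
T(3,0) (trapezoid, 8 panels, h=0.1500): 67.071849
T(1,1) = 77.861715 + (77.861715 − 108.385042)/3 = 67.687273
T(2,1) = 69.286451 + (69.286451 − 77.861715)/3 = 66.428030
T(3,1) = 67.071849 + (67.071849 − 69.286451)/3 = 66.333648
T(2,2) = 66.428030 + (66.428030 − 67.687273)/15 = 66.344080
T(3,2) = 66.333648 + (66.333648 − 66.428030)/15 = 66.327356
T(3,3) = 66.327356 + (66.327356 − 66.344080)/63 = 66.327091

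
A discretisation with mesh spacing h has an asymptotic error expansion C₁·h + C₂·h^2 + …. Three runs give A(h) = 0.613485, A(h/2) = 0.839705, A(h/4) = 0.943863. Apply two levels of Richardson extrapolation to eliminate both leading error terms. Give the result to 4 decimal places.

1.0421

First eliminate the h term (factor 2^1 = 2):
  B₁ = (2·0.839705 − 0.613485)/1 = 1.065925
  B₂ = (2·0.943863 − 0.839705)/1 = 1.048021
Then eliminate the h^2 term (factor 2^2 = 4):
  (4·1.048021 − 1.065925)/3 = 1.042053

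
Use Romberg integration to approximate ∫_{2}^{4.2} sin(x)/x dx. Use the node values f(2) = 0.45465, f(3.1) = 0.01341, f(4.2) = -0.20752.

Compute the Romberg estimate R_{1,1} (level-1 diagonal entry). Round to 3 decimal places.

0.110

R_{0,0} (trapezoid, 1 panel, h=2.2000): 0.27184
R_{1,0} (trapezoid, 2 panels, h=1.1000): 0.15067
R_{1,1} = 0.15067 + (0.15067 − 0.27184)/3 = 0.11028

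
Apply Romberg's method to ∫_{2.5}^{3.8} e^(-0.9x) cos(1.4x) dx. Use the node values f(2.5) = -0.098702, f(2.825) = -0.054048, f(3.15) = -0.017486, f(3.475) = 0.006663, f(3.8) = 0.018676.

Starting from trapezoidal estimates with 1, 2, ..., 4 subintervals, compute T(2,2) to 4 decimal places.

-0.0330

T(0,0) (trapezoid, 1 panel, h=1.3000): -0.052017
T(1,0) (trapezoid, 2 panels, h=0.6500): -0.037374
T(2,0) (trapezoid, 4 panels, h=0.3250): -0.034087
T(1,1) = -0.037374 + (-0.037374 − (-0.052017))/3 = -0.032493
T(2,1) = -0.034087 + (-0.034087 − (-0.037374))/3 = -0.032991
T(2,2) = -0.032991 + (-0.032991 − (-0.032493))/15 = -0.033024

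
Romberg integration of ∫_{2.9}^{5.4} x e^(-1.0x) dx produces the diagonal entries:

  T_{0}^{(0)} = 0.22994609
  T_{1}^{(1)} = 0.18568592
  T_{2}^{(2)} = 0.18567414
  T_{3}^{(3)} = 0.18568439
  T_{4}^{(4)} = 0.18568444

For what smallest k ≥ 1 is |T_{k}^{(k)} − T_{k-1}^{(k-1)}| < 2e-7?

|T_{1}^{(1)} − T_{0}^{(0)}| = 0.04426017 ≥ 2e-7
|T_{2}^{(2)} − T_{1}^{(1)}| = 0.00001178 ≥ 2e-7
|T_{3}^{(3)} − T_{2}^{(2)}| = 0.00001025 ≥ 2e-7
|T_{4}^{(4)} − T_{3}^{(3)}| = 0.00000005 < 2e-7

k = 4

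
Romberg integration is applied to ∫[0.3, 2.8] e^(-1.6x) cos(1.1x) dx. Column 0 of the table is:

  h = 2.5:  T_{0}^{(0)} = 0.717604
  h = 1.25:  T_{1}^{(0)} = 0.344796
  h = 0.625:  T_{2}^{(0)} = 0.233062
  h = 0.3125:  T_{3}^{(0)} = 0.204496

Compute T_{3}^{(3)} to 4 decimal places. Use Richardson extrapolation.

0.1949

T_{1}^{(1)} = (4·0.344796 − 0.717604) / 3 = 0.220527
T_{2}^{(1)} = (4·0.233062 − 0.344796) / 3 = 0.195817
T_{3}^{(1)} = 0.204496 + (0.204496 − 0.233062)/3 = 0.194974
T_{2}^{(2)} = (16·0.195817 − 0.220527) / 15 = 0.194170
T_{3}^{(2)} = 0.194974 + (0.194974 − 0.195817)/15 = 0.194918
T_{3}^{(3)} = 0.194918 + (0.194918 − 0.194170)/63 = 0.194930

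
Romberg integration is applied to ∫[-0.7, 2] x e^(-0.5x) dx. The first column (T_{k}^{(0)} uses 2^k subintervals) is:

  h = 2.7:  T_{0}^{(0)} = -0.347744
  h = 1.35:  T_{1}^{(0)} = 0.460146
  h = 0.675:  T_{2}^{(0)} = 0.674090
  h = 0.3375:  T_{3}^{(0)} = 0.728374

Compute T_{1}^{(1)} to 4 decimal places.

0.7294

Richardson extrapolation on the trapezoidal column (denominator 4−1=3):
T_{1}^{(1)} = (4·0.460146 − (-0.347744)) / 3 = 0.729443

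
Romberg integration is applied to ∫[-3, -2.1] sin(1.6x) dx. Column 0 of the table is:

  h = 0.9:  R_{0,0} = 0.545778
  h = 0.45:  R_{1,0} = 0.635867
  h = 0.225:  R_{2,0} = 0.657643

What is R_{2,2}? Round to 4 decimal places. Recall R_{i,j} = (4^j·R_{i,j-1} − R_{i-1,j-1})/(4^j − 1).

Richardson extrapolation on the trapezoidal column (denominator 4−1=3):
R_{1,1} = 0.635867 + (0.635867 − 0.545778)/3 = 0.665897
R_{2,1} = (4·0.657643 − 0.635867) / 3 = 0.664902
R_{2,2} = 0.664902 + (0.664902 − 0.665897)/15 = 0.664836

0.6648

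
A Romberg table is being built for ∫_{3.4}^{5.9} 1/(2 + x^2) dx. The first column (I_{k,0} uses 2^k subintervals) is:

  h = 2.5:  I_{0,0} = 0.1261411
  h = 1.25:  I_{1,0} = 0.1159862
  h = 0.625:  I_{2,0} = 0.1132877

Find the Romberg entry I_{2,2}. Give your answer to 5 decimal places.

0.11237

Richardson extrapolation on the trapezoidal column (denominator 4−1=3):
I_{1,1} = 0.1159862 + (0.1159862 − 0.1261411)/3 = 0.1126012
I_{2,1} = 0.1132877 + (0.1132877 − 0.1159862)/3 = 0.1123882
I_{2,2} = (16·0.1123882 − 0.1126012) / 15 = 0.1123740
(Column j=1 coincides with Simpson's rule on the same nodes.)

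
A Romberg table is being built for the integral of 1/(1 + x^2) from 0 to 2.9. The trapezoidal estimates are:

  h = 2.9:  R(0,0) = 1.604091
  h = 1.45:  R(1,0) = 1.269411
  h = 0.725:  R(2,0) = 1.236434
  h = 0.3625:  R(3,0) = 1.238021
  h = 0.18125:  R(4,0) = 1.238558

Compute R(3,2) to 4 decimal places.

Richardson extrapolation on the trapezoidal column (denominator 4−1=3):
R(2,1) = (4·1.236434 − 1.269411) / 3 = 1.225442
R(3,1) = (4·1.238021 − 1.236434) / 3 = 1.238550
R(3,2) = (16·1.238550 − 1.225442) / 15 = 1.239424

1.2394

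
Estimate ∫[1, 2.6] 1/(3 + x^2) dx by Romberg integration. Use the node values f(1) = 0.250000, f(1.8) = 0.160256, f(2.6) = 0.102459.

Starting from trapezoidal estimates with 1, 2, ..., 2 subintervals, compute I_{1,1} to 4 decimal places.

0.2649

I_{0,0} (trapezoid, 1 panel, h=1.6000): 0.281967
I_{1,0} (trapezoid, 2 panels, h=0.8000): 0.269188
I_{1,1} = 0.269188 + (0.269188 − 0.281967)/3 = 0.264928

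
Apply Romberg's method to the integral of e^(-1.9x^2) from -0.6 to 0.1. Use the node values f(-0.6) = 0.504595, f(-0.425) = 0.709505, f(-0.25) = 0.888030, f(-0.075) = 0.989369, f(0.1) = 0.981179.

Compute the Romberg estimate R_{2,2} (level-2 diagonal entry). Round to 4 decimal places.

0.5866

R_{0,0} (trapezoid, 1 panel, h=0.7000): 0.520021
R_{1,0} (trapezoid, 2 panels, h=0.3500): 0.570821
R_{2,0} (trapezoid, 4 panels, h=0.1750): 0.582713
R_{1,1} = 0.570821 + (0.570821 − 0.520021)/3 = 0.587754
R_{2,1} = 0.582713 + (0.582713 − 0.570821)/3 = 0.586677
R_{2,2} = 0.586677 + (0.586677 − 0.587754)/15 = 0.586605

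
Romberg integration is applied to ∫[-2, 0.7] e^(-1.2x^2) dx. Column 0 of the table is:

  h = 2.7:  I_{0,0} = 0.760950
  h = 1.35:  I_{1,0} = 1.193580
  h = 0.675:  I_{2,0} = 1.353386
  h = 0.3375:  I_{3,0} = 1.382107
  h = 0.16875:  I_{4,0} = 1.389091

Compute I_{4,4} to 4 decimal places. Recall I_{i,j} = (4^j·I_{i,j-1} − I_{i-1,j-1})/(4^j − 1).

Richardson extrapolation on the trapezoidal column (denominator 4−1=3):
I_{1,1} = (4·1.193580 − 0.760950) / 3 = 1.337790
I_{2,1} = 1.353386 + (1.353386 − 1.193580)/3 = 1.406655
I_{3,1} = 1.382107 + (1.382107 − 1.353386)/3 = 1.391681
I_{4,1} = 1.389091 + (1.389091 − 1.382107)/3 = 1.391419
I_{2,2} = 1.406655 + (1.406655 − 1.337790)/15 = 1.411246
I_{3,2} = (16·1.391681 − 1.406655) / 15 = 1.390683
I_{4,2} = (16·1.391419 − 1.391681) / 15 = 1.391402
I_{3,3} = 1.390683 + (1.390683 − 1.411246)/63 = 1.390357
I_{4,3} = (64·1.391402 − 1.390683) / 63 = 1.391413
I_{4,4} = (256·1.391413 − 1.390357) / 255 = 1.391417

1.3914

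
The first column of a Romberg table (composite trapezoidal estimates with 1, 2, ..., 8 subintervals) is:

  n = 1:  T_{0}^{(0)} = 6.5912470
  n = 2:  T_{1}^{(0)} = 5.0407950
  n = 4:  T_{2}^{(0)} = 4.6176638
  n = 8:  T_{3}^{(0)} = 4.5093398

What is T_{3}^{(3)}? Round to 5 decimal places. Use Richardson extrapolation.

4.47300

T_{1}^{(1)} = 5.0407950 + (5.0407950 − 6.5912470)/3 = 4.5239777
T_{2}^{(1)} = 4.6176638 + (4.6176638 − 5.0407950)/3 = 4.4766201
T_{3}^{(1)} = (4·4.5093398 − 4.6176638) / 3 = 4.4732318
T_{2}^{(2)} = 4.4766201 + (4.4766201 − 4.5239777)/15 = 4.4734629
T_{3}^{(2)} = (16·4.4732318 − 4.4766201) / 15 = 4.4730059
T_{3}^{(3)} = (64·4.4730059 − 4.4734629) / 63 = 4.4729986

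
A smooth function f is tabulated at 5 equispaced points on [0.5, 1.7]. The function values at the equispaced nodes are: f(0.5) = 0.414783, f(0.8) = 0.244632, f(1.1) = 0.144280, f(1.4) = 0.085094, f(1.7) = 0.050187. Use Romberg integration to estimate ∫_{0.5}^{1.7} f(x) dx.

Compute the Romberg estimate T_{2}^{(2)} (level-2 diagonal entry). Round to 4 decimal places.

0.2072

T_{0}^{(0)} (trapezoid, 1 panel, h=1.2000): 0.278982
T_{1}^{(0)} (trapezoid, 2 panels, h=0.6000): 0.226059
T_{2}^{(0)} (trapezoid, 4 panels, h=0.3000): 0.211947
T_{1}^{(1)} = 0.226059 + (0.226059 − 0.278982)/3 = 0.208418
T_{2}^{(1)} = 0.211947 + (0.211947 − 0.226059)/3 = 0.207243
T_{2}^{(2)} = 0.207243 + (0.207243 − 0.208418)/15 = 0.207165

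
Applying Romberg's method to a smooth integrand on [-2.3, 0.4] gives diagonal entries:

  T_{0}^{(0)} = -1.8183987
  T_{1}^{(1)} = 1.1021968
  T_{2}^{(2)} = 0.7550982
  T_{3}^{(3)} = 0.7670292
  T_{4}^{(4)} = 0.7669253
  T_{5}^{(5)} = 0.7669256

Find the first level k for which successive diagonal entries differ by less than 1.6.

k = 2

|T_{1}^{(1)} − T_{0}^{(0)}| = 2.9205955 ≥ 1.6
|T_{2}^{(2)} − T_{1}^{(1)}| = 0.3470986 < 1.6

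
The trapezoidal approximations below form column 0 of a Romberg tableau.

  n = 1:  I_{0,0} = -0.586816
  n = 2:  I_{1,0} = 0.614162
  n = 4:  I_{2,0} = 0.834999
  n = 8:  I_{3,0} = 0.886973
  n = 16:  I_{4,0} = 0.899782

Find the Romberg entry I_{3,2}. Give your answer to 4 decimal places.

0.9040

Richardson extrapolation on the trapezoidal column (denominator 4−1=3):
I_{2,1} = (4·0.834999 − 0.614162) / 3 = 0.908611
I_{3,1} = (4·0.886973 − 0.834999) / 3 = 0.904298
I_{3,2} = (16·0.904298 − 0.908611) / 15 = 0.904010
(Column j=1 coincides with Simpson's rule on the same nodes.)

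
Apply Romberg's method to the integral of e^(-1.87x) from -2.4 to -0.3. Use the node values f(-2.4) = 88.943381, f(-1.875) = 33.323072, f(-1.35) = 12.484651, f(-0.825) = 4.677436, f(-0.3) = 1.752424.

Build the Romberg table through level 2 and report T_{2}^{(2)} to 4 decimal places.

46.6831

T_{0}^{(0)} (trapezoid, 1 panel, h=2.1000): 95.230595
T_{1}^{(0)} (trapezoid, 2 panels, h=1.0500): 60.724181
T_{2}^{(0)} (trapezoid, 4 panels, h=0.5250): 50.312357
T_{1}^{(1)} = 60.724181 + (60.724181 − 95.230595)/3 = 49.222043
T_{2}^{(1)} = 50.312357 + (50.312357 − 60.724181)/3 = 46.841749
T_{2}^{(2)} = 46.841749 + (46.841749 − 49.222043)/15 = 46.683063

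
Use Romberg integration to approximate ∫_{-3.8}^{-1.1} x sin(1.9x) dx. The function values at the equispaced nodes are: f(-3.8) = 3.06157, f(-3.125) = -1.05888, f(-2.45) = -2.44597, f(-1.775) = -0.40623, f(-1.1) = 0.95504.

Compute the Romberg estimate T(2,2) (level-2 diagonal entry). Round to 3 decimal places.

T(0,0) (trapezoid, 1 panel, h=2.7000): 5.42242
T(1,0) (trapezoid, 2 panels, h=1.3500): -0.59085
T(2,0) (trapezoid, 4 panels, h=0.6750): -1.28437
T(1,1) = -0.59085 + (-0.59085 − 5.42242)/3 = -2.59527
T(2,1) = -1.28437 + (-1.28437 − (-0.59085))/3 = -1.51554
T(2,2) = -1.51554 + (-1.51554 − (-2.59527))/15 = -1.44356

-1.444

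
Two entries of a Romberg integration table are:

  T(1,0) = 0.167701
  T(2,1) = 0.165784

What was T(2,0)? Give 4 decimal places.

0.1663

From T(2,1) = (4·T(2,0) − T(1,0))/3, solve for T(2,0):
4·T(2,0) = 3·0.165784 + 0.167701 = 0.665053
T(2,0) = 0.166263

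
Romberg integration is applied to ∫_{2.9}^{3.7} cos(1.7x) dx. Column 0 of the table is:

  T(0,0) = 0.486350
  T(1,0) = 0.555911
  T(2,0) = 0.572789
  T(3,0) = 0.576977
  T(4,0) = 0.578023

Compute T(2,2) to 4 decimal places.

Richardson extrapolation on the trapezoidal column (denominator 4−1=3):
T(1,1) = (4·0.555911 − 0.486350) / 3 = 0.579098
T(2,1) = 0.572789 + (0.572789 − 0.555911)/3 = 0.578415
T(2,2) = 0.578415 + (0.578415 − 0.579098)/15 = 0.578369
(Column j=1 coincides with Simpson's rule on the same nodes.)

0.5784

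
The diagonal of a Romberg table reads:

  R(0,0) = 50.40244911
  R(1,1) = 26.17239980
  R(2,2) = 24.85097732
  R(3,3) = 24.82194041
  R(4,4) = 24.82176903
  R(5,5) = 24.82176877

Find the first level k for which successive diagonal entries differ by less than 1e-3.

|R(1,1) − R(0,0)| = 24.23004931 ≥ 1e-3
|R(2,2) − R(1,1)| = 1.32142248 ≥ 1e-3
|R(3,3) − R(2,2)| = 0.02903691 ≥ 1e-3
|R(4,4) − R(3,3)| = 0.00017138 < 1e-3

k = 4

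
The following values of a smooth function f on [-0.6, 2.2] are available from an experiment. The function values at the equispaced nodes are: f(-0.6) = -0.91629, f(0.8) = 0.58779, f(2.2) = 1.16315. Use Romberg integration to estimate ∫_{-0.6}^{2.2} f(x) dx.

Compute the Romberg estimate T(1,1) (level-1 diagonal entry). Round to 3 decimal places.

T(0,0) (trapezoid, 1 panel, h=2.8000): 0.34560
T(1,0) (trapezoid, 2 panels, h=1.4000): 0.99571
T(1,1) = 0.99571 + (0.99571 − 0.34560)/3 = 1.21241

1.212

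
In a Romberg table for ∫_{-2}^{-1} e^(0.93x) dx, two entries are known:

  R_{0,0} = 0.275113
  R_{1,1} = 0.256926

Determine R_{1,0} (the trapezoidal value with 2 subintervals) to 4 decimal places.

From R_{1,1} = (4·R_{1,0} − R_{0,0})/3, solve for R_{1,0}:
4·R_{1,0} = 3·0.256926 + 0.275113 = 1.045891
R_{1,0} = 0.261473

0.2615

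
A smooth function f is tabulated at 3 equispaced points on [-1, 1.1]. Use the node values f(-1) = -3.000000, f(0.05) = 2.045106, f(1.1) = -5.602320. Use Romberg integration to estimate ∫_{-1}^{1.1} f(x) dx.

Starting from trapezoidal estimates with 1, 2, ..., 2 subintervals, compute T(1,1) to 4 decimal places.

-0.1477

T(0,0) (trapezoid, 1 panel, h=2.1000): -9.032436
T(1,0) (trapezoid, 2 panels, h=1.0500): -2.368857
T(1,1) = -2.368857 + (-2.368857 − (-9.032436))/3 = -0.147664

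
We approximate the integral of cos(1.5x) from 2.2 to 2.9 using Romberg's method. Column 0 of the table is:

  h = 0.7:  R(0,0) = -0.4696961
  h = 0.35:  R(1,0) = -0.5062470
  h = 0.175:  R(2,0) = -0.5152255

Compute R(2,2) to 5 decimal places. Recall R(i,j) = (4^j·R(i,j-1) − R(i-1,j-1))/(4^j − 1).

R(1,1) = (4·(-0.5062470) − (-0.4696961)) / 3 = -0.5184306
R(2,1) = (4·(-0.5152255) − (-0.5062470)) / 3 = -0.5182183
R(2,2) = (16·(-0.5182183) − (-0.5184306)) / 15 = -0.5182041

-0.51820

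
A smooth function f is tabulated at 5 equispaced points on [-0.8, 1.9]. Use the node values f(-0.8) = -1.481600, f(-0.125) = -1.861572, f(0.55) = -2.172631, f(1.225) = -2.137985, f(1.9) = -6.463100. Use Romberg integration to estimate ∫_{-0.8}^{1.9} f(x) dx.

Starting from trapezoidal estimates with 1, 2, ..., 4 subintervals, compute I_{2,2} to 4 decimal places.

I_{0,0} (trapezoid, 1 panel, h=2.7000): -10.725345
I_{1,0} (trapezoid, 2 panels, h=1.3500): -8.295724
I_{2,0} (trapezoid, 4 panels, h=0.6750): -6.847563
I_{1,1} = -8.295724 + (-8.295724 − (-10.725345))/3 = -7.485850
I_{2,1} = -6.847563 + (-6.847563 − (-8.295724))/3 = -6.364843
I_{2,2} = -6.364843 + (-6.364843 − (-7.485850))/15 = -6.290109

-6.2901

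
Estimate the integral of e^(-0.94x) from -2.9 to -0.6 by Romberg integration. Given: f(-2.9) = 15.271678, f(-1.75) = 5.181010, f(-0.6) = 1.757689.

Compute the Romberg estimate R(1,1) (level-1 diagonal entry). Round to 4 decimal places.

R(0,0) (trapezoid, 1 panel, h=2.3000): 19.583772
R(1,0) (trapezoid, 2 panels, h=1.1500): 15.750048
R(1,1) = 15.750048 + (15.750048 − 19.583772)/3 = 14.472140

14.4721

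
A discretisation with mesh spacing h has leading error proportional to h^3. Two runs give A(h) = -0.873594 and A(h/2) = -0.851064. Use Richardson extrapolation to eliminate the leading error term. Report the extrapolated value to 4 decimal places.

Extrapolated value = (8·A(h/2) − A(h)) / (8 − 1)
= (8·(-0.851064) − (-0.873594)) / 7
= -5.934918 / 7 = -0.847845

-0.8478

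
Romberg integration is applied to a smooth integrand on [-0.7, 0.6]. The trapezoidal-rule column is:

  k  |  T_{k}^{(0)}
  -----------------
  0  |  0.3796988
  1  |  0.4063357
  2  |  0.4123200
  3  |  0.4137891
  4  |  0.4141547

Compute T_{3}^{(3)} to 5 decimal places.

0.41428

T_{1}^{(1)} = 0.4063357 + (0.4063357 − 0.3796988)/3 = 0.4152147
T_{2}^{(1)} = (4·0.4123200 − 0.4063357) / 3 = 0.4143148
T_{3}^{(1)} = 0.4137891 + (0.4137891 − 0.4123200)/3 = 0.4142788
T_{2}^{(2)} = 0.4143148 + (0.4143148 − 0.4152147)/15 = 0.4142548
T_{3}^{(2)} = 0.4142788 + (0.4142788 − 0.4143148)/15 = 0.4142764
T_{3}^{(3)} = 0.4142764 + (0.4142764 − 0.4142548)/63 = 0.4142767
(Column j=1 coincides with Simpson's rule on the same nodes.)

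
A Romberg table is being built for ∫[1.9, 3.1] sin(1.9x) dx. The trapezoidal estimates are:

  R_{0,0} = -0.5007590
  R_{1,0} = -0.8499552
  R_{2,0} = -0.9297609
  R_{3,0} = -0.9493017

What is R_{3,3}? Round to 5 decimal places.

R_{1,1} = -0.8499552 + (-0.8499552 − (-0.5007590))/3 = -0.9663539
R_{2,1} = (4·(-0.9297609) − (-0.8499552)) / 3 = -0.9563628
R_{3,1} = (4·(-0.9493017) − (-0.9297609)) / 3 = -0.9558153
R_{2,2} = (16·(-0.9563628) − (-0.9663539)) / 15 = -0.9556967
R_{3,2} = -0.9558153 + (-0.9558153 − (-0.9563628))/15 = -0.9557788
R_{3,3} = (64·(-0.9557788) − (-0.9556967)) / 63 = -0.9557801

-0.95578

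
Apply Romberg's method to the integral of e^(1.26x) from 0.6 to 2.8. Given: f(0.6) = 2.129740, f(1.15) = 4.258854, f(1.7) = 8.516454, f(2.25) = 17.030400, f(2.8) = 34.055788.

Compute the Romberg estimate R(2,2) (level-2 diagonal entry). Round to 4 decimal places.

25.3428

R(0,0) (trapezoid, 1 panel, h=2.2000): 39.804081
R(1,0) (trapezoid, 2 panels, h=1.1000): 29.270140
R(2,0) (trapezoid, 4 panels, h=0.5500): 26.344160
R(1,1) = 29.270140 + (29.270140 − 39.804081)/3 = 25.758826
R(2,1) = 26.344160 + (26.344160 − 29.270140)/3 = 25.368833
R(2,2) = 25.368833 + (25.368833 − 25.758826)/15 = 25.342833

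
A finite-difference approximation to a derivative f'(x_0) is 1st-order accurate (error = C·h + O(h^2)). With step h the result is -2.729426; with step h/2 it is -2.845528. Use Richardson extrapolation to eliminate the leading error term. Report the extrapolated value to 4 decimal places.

The leading error scales as h; refining by a factor of 2 reduces it by 2^1 = 2.
Extrapolated value = (2·A(h/2) − A(h)) / (2 − 1)
= (2·(-2.845528) − (-2.729426)) / 1
= -2.961630 / 1 = -2.961630

-2.9616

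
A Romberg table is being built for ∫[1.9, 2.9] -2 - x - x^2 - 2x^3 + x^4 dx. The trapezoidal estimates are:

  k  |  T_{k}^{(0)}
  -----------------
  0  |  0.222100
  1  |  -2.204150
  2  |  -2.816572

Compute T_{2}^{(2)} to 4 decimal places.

-3.0212

Richardson extrapolation on the trapezoidal column (denominator 4−1=3):
T_{1}^{(1)} = -2.204150 + (-2.204150 − 0.222100)/3 = -3.012900
T_{2}^{(1)} = -2.816572 + (-2.816572 − (-2.204150))/3 = -3.020713
T_{2}^{(2)} = (16·(-3.020713) − (-3.012900)) / 15 = -3.021234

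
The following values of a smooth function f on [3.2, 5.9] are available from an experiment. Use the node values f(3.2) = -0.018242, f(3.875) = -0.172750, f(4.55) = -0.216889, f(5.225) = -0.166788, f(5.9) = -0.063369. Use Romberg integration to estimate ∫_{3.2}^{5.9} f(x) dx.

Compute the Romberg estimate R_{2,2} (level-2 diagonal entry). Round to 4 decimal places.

-0.4212

R_{0,0} (trapezoid, 1 panel, h=2.7000): -0.110175
R_{1,0} (trapezoid, 2 panels, h=1.3500): -0.347888
R_{2,0} (trapezoid, 4 panels, h=0.6750): -0.403132
R_{1,1} = -0.347888 + (-0.347888 − (-0.110175))/3 = -0.427126
R_{2,1} = -0.403132 + (-0.403132 − (-0.347888))/3 = -0.421547
R_{2,2} = -0.421547 + (-0.421547 − (-0.427126))/15 = -0.421175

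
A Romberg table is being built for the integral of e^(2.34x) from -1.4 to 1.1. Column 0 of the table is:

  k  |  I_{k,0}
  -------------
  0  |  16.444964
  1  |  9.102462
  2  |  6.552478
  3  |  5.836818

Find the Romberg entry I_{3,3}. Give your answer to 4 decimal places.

5.5906

I_{1,1} = 9.102462 + (9.102462 − 16.444964)/3 = 6.654961
I_{2,1} = (4·6.552478 − 9.102462) / 3 = 5.702483
I_{3,1} = (4·5.836818 − 6.552478) / 3 = 5.598265
I_{2,2} = (16·5.702483 − 6.654961) / 15 = 5.638984
I_{3,2} = 5.598265 + (5.598265 − 5.702483)/15 = 5.591317
I_{3,3} = 5.591317 + (5.591317 − 5.638984)/63 = 5.590560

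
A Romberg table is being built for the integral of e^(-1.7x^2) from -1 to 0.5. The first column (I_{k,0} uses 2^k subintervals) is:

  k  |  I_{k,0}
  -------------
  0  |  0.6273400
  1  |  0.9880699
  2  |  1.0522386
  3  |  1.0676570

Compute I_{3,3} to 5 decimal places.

I_{1,1} = (4·0.9880699 − 0.6273400) / 3 = 1.1083132
I_{2,1} = (4·1.0522386 − 0.9880699) / 3 = 1.0736282
I_{3,1} = 1.0676570 + (1.0676570 − 1.0522386)/3 = 1.0727965
I_{2,2} = (16·1.0736282 − 1.1083132) / 15 = 1.0713159
I_{3,2} = 1.0727965 + (1.0727965 − 1.0736282)/15 = 1.0727411
I_{3,3} = (64·1.0727411 − 1.0713159) / 63 = 1.0727637

1.07276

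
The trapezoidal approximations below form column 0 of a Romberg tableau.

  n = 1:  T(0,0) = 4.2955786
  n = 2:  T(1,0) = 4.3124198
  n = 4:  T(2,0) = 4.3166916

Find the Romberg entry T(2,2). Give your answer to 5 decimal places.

T(1,1) = (4·4.3124198 − 4.2955786) / 3 = 4.3180335
T(2,1) = 4.3166916 + (4.3166916 − 4.3124198)/3 = 4.3181155
T(2,2) = (16·4.3181155 − 4.3180335) / 15 = 4.3181210
(Column j=1 coincides with Simpson's rule on the same nodes.)

4.31812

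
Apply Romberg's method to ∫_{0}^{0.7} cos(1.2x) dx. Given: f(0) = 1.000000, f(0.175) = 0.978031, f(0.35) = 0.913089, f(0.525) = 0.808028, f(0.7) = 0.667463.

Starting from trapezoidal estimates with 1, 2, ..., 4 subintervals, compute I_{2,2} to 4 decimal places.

0.6205

I_{0,0} (trapezoid, 1 panel, h=0.7000): 0.583612
I_{1,0} (trapezoid, 2 panels, h=0.3500): 0.611387
I_{2,0} (trapezoid, 4 panels, h=0.1750): 0.618254
I_{1,1} = 0.611387 + (0.611387 − 0.583612)/3 = 0.620645
I_{2,1} = 0.618254 + (0.618254 − 0.611387)/3 = 0.620543
I_{2,2} = 0.620543 + (0.620543 − 0.620645)/15 = 0.620536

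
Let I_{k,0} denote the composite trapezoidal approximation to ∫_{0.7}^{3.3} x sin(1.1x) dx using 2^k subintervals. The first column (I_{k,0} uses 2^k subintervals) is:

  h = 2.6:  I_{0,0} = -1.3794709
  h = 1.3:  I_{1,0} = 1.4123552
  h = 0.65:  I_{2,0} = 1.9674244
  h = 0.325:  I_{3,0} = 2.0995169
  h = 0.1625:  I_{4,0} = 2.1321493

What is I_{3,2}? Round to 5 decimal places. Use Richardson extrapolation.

I_{2,1} = (4·1.9674244 − 1.4123552) / 3 = 2.1524475
I_{3,1} = (4·2.0995169 − 1.9674244) / 3 = 2.1435477
I_{3,2} = (16·2.1435477 − 2.1524475) / 15 = 2.1429544

2.14295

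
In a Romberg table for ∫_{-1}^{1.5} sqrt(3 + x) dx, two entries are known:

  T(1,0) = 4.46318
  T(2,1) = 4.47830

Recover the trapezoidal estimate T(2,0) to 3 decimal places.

From T(2,1) = (4·T(2,0) − T(1,0))/3, solve for T(2,0):
4·T(2,0) = 3·4.47830 + 4.46318 = 17.89808
T(2,0) = 4.47452

4.475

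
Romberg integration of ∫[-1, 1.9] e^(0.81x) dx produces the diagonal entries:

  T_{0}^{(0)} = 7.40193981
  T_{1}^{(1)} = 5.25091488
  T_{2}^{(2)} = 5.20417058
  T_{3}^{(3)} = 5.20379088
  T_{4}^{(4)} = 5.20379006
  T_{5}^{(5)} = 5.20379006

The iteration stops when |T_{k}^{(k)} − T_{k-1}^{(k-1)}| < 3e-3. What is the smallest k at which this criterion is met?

k = 3

|T_{1}^{(1)} − T_{0}^{(0)}| = 2.15102493 ≥ 3e-3
|T_{2}^{(2)} − T_{1}^{(1)}| = 0.04674430 ≥ 3e-3
|T_{3}^{(3)} − T_{2}^{(2)}| = 0.00037970 < 3e-3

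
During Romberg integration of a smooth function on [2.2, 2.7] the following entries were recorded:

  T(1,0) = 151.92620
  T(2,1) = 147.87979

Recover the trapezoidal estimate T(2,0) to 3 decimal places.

148.891

From T(2,1) = (4·T(2,0) − T(1,0))/3, solve for T(2,0):
4·T(2,0) = 3·147.87979 + 151.92620 = 595.56557
T(2,0) = 148.89139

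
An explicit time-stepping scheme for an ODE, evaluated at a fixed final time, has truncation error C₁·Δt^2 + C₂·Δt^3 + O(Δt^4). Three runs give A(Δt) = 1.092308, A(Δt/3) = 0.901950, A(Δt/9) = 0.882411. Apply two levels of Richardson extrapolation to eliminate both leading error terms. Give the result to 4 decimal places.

First eliminate the Δt^2 term (factor 3^2 = 9):
  B₁ = (9·0.901950 − 1.092308)/8 = 0.878155
  B₂ = (9·0.882411 − 0.901950)/8 = 0.879969
Then eliminate the Δt^3 term (factor 3^3 = 27):
  (27·0.879969 − 0.878155)/26 = 0.880039

0.8800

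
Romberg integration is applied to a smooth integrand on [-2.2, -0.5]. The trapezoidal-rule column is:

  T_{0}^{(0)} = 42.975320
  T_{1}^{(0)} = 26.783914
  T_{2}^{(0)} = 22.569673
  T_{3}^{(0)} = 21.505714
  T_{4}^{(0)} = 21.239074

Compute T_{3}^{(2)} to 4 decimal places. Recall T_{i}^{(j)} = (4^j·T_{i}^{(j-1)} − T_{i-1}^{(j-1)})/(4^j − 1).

Richardson extrapolation on the trapezoidal column (denominator 4−1=3):
T_{2}^{(1)} = 22.569673 + (22.569673 − 26.783914)/3 = 21.164926
T_{3}^{(1)} = (4·21.505714 − 22.569673) / 3 = 21.151061
T_{3}^{(2)} = (16·21.151061 − 21.164926) / 15 = 21.150137

21.1501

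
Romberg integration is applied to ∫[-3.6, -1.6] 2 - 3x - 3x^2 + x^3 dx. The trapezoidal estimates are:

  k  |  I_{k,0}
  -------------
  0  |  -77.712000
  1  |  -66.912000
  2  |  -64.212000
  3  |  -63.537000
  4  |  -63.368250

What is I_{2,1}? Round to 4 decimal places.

-63.3120

I_{2,1} = -64.212000 + (-64.212000 − (-66.912000))/3 = -63.312000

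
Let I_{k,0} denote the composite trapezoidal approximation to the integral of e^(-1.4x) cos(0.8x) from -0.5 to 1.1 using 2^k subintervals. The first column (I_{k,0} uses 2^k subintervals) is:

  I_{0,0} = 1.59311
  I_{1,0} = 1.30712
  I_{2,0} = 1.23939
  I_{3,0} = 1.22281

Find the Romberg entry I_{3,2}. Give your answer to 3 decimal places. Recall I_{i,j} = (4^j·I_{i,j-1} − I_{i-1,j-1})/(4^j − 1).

I_{2,1} = 1.23939 + (1.23939 − 1.30712)/3 = 1.21681
I_{3,1} = (4·1.22281 − 1.23939) / 3 = 1.21728
I_{3,2} = 1.21728 + (1.21728 − 1.21681)/15 = 1.21731

1.217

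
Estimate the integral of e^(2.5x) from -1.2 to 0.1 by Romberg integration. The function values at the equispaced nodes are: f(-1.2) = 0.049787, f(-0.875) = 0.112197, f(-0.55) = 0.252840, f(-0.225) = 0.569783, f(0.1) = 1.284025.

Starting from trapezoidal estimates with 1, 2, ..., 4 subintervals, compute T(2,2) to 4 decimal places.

T(0,0) (trapezoid, 1 panel, h=1.3000): 0.866978
T(1,0) (trapezoid, 2 panels, h=0.6500): 0.597835
T(2,0) (trapezoid, 4 panels, h=0.3250): 0.520561
T(1,1) = 0.597835 + (0.597835 − 0.866978)/3 = 0.508121
T(2,1) = 0.520561 + (0.520561 − 0.597835)/3 = 0.494803
T(2,2) = 0.494803 + (0.494803 − 0.508121)/15 = 0.493915

0.4939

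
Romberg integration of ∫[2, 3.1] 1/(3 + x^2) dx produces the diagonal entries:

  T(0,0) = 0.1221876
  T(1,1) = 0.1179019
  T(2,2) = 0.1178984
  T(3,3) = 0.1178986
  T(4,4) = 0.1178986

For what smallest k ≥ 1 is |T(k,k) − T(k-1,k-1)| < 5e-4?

|T(1,1) − T(0,0)| = 0.0042857 ≥ 5e-4
|T(2,2) − T(1,1)| = 0.0000035 < 5e-4

k = 2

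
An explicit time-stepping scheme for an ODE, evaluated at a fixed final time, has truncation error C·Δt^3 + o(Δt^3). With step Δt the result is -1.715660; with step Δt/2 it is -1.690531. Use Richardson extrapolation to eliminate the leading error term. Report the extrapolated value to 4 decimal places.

-1.6869

The leading error scales as Δt^3; refining by a factor of 2 reduces it by 2^3 = 8.
Extrapolated value = (8·A(Δt/2) − A(Δt)) / (8 − 1)
= (8·(-1.690531) − (-1.715660)) / 7
= -11.808588 / 7 = -1.686941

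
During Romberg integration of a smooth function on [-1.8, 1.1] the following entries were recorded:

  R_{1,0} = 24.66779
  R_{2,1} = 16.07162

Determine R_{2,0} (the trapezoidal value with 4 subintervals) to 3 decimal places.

From R_{2,1} = (4·R_{2,0} − R_{1,0})/3, solve for R_{2,0}:
4·R_{2,0} = 3·16.07162 + 24.66779 = 72.88265
R_{2,0} = 18.22066

18.221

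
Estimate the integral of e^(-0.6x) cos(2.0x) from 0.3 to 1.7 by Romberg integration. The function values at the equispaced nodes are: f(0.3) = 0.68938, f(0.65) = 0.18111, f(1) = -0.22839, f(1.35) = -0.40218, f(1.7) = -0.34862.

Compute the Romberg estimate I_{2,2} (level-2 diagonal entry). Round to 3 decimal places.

-0.116

I_{0,0} (trapezoid, 1 panel, h=1.4000): 0.23853
I_{1,0} (trapezoid, 2 panels, h=0.7000): -0.04061
I_{2,0} (trapezoid, 4 panels, h=0.3500): -0.09768
I_{1,1} = -0.04061 + (-0.04061 − 0.23853)/3 = -0.13366
I_{2,1} = -0.09768 + (-0.09768 − (-0.04061))/3 = -0.11670
I_{2,2} = -0.11670 + (-0.11670 − (-0.13366))/15 = -0.11557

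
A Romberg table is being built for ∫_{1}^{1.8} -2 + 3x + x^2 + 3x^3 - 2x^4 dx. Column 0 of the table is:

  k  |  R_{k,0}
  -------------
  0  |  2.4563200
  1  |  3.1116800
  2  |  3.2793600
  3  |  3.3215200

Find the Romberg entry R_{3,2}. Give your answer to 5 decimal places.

R_{2,1} = 3.2793600 + (3.2793600 − 3.1116800)/3 = 3.3352533
R_{3,1} = (4·3.3215200 − 3.2793600) / 3 = 3.3355733
R_{3,2} = (16·3.3355733 − 3.3352533) / 15 = 3.3355946

3.33559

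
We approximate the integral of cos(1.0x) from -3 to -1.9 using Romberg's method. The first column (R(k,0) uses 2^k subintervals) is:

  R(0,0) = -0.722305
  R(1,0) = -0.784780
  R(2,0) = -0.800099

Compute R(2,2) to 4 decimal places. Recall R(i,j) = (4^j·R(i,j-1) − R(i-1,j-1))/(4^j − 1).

Richardson extrapolation on the trapezoidal column (denominator 4−1=3):
R(1,1) = -0.784780 + (-0.784780 − (-0.722305))/3 = -0.805605
R(2,1) = -0.800099 + (-0.800099 − (-0.784780))/3 = -0.805205
R(2,2) = (16·(-0.805205) − (-0.805605)) / 15 = -0.805178

-0.8052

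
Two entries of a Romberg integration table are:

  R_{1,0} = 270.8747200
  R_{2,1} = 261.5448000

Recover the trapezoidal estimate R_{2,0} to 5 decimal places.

From R_{2,1} = (4·R_{2,0} − R_{1,0})/3, solve for R_{2,0}:
4·R_{2,0} = 3·261.5448000 + 270.8747200 = 1055.5091200
R_{2,0} = 263.8772800

263.87728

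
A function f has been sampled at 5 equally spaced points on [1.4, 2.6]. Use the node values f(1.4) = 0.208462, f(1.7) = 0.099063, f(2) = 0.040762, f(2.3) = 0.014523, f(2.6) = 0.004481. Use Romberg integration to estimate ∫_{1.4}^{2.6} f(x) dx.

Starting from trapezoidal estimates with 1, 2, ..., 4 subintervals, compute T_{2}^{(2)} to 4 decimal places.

0.0749

T_{0}^{(0)} (trapezoid, 1 panel, h=1.2000): 0.127766
T_{1}^{(0)} (trapezoid, 2 panels, h=0.6000): 0.088340
T_{2}^{(0)} (trapezoid, 4 panels, h=0.3000): 0.078246
T_{1}^{(1)} = 0.088340 + (0.088340 − 0.127766)/3 = 0.075198
T_{2}^{(1)} = 0.078246 + (0.078246 − 0.088340)/3 = 0.074881
T_{2}^{(2)} = 0.074881 + (0.074881 − 0.075198)/15 = 0.074860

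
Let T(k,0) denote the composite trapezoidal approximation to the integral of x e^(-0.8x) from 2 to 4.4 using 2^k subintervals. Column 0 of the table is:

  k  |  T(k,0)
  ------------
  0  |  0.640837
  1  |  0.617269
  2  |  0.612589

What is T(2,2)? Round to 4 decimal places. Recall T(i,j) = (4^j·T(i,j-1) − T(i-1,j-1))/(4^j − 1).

0.6111

Richardson extrapolation on the trapezoidal column (denominator 4−1=3):
T(1,1) = (4·0.617269 − 0.640837) / 3 = 0.609413
T(2,1) = 0.612589 + (0.612589 − 0.617269)/3 = 0.611029
T(2,2) = (16·0.611029 − 0.609413) / 15 = 0.611137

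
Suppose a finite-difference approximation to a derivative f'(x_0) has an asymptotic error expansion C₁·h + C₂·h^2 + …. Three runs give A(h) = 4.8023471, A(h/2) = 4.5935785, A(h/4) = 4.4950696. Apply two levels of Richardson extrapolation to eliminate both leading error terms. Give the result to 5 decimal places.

4.40048

First eliminate the h term (factor 2^1 = 2):
  B₁ = (2·4.5935785 − 4.8023471)/1 = 4.3848099
  B₂ = (2·4.4950696 − 4.5935785)/1 = 4.3965607
Then eliminate the h^2 term (factor 2^2 = 4):
  (4·4.3965607 − 4.3848099)/3 = 4.4004776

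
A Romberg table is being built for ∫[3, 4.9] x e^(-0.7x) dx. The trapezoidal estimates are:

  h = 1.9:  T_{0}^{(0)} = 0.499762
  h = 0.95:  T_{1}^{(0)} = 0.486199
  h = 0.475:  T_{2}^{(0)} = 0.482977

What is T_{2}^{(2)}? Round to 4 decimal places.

0.4819

Richardson extrapolation on the trapezoidal column (denominator 4−1=3):
T_{1}^{(1)} = (4·0.486199 − 0.499762) / 3 = 0.481678
T_{2}^{(1)} = 0.482977 + (0.482977 − 0.486199)/3 = 0.481903
T_{2}^{(2)} = 0.481903 + (0.481903 − 0.481678)/15 = 0.481918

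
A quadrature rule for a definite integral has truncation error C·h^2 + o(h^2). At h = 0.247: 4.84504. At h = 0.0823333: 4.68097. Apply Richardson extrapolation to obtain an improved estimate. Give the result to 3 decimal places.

4.660

Extrapolated value = (9·A(h/3) − A(h)) / (9 − 1)
= (9·4.68097 − 4.84504) / 8
= 37.28369 / 8 = 4.66046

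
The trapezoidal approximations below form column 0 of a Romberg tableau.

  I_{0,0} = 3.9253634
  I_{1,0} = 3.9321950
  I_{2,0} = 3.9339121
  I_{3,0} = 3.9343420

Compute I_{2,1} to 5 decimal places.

3.93448

I_{2,1} = (4·3.9339121 − 3.9321950) / 3 = 3.9344845
(Column j=1 coincides with Simpson's rule on the same nodes.)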